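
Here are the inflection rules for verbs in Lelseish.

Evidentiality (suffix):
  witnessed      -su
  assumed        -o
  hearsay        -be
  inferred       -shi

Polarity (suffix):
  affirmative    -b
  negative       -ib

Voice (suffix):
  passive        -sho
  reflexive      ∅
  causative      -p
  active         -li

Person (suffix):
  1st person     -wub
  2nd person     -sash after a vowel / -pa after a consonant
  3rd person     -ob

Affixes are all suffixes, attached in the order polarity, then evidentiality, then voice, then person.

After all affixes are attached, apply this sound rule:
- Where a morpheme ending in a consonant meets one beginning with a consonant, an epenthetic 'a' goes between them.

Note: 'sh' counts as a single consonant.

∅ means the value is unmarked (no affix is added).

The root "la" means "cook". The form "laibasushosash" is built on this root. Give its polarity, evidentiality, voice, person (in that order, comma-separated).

Segment: la-ib-su-sho-sash.
polarity: -ib → negative.
evidentiality: -su → witnessed.
voice: -sho → passive.
person: -sash/pa → 2nd person.

negative, witnessed, passive, 2nd person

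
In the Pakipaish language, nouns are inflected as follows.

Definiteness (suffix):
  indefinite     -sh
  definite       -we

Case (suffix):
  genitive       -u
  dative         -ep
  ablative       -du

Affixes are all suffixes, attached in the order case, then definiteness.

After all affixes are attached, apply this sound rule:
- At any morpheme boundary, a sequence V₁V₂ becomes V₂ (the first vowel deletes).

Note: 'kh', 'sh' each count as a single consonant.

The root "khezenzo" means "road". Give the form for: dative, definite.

khezenzepwe

Attach case dative -ep → khezenzoep.
Attach definiteness definite -we → khezenzoepwe.
Apply vowel deletion: khezenzoepwe → khezenzepwe.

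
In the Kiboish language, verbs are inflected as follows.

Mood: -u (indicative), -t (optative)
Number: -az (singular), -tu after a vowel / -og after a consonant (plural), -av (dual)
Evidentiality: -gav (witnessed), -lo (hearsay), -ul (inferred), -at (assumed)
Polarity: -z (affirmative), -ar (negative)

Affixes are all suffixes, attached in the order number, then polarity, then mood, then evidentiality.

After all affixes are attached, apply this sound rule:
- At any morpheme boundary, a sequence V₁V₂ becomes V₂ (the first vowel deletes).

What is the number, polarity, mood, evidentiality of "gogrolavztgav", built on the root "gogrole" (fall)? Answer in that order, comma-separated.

dual, affirmative, optative, witnessed

Segment: gogrole-av-z-t-gav.
number: -av → dual.
polarity: -z → affirmative.
mood: -t → optative.
evidentiality: -gav → witnessed.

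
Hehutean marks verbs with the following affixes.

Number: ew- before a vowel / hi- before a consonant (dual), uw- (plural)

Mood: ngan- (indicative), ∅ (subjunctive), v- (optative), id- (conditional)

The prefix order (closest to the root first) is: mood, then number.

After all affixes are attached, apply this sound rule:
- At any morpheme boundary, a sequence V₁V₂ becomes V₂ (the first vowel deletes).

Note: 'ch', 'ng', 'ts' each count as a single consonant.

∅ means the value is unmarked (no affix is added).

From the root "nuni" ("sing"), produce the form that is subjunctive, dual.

hinuni

mood = subjunctive: zero marking, form stays nuni.
Attach number dual hi- (before consonant 'n') → hinuni.
Vowel deletion: no change.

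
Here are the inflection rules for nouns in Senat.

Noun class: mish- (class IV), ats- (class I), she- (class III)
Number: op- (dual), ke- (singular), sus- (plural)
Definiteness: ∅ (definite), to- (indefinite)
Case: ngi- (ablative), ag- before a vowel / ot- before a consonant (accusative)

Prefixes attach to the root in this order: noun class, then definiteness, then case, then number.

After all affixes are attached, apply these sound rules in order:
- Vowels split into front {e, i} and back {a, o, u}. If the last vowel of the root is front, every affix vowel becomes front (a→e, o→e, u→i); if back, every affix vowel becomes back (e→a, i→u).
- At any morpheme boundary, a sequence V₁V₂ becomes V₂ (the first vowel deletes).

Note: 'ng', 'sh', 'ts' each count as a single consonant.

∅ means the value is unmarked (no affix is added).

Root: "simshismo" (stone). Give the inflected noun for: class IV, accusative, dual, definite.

Attach noun class class IV mish- → mishsimshismo.
definiteness = definite: zero marking, form stays mishsimshismo.
Attach case accusative ot- (before consonant 'm') → otmishsimshismo.
Attach number dual op- → opotmishsimshismo.
Apply vowel harmony: opotmishsimshismo → opotmushsimshismo.
Vowel deletion: no change.

opotmushsimshismo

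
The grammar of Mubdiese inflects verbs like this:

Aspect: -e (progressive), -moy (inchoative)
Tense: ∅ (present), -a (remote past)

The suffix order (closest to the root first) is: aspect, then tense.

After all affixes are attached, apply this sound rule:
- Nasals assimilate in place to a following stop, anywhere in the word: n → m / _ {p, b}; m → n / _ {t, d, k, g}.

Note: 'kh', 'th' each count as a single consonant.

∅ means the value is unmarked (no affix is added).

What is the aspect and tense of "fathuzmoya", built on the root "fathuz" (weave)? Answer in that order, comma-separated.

Segment: fathuz-moy-a.
aspect: -moy → inchoative.
tense: -a → remote past.

inchoative, remote past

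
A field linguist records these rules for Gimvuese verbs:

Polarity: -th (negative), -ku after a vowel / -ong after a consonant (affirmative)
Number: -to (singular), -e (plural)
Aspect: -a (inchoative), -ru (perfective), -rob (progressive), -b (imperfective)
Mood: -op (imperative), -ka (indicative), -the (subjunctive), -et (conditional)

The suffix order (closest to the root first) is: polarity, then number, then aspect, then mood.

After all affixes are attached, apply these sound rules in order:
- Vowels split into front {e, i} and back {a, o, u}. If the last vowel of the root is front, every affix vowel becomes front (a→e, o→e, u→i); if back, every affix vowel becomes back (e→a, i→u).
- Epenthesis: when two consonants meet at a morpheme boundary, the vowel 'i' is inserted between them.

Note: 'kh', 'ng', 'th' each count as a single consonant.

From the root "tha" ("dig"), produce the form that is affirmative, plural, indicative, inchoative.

Attach polarity affirmative -ku (after vowel 'a') → thaku.
Attach number plural -e → thakue.
Attach aspect inchoative -a → thakuea.
Attach mood indicative -ka → thakueaka.
Apply vowel harmony: thakueaka → thakuaaka.
Epenthesis: no change.

thakuaaka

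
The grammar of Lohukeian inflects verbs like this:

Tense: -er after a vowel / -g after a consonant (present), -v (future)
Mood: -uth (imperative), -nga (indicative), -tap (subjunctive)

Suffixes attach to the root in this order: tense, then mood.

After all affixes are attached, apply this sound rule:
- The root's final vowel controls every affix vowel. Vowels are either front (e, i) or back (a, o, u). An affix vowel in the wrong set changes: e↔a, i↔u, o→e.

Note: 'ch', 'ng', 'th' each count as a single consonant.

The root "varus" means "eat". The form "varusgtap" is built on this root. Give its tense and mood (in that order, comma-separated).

Segment: varus-g-tap.
tense: -er/g → present.
mood: -tap → subjunctive.

present, subjunctive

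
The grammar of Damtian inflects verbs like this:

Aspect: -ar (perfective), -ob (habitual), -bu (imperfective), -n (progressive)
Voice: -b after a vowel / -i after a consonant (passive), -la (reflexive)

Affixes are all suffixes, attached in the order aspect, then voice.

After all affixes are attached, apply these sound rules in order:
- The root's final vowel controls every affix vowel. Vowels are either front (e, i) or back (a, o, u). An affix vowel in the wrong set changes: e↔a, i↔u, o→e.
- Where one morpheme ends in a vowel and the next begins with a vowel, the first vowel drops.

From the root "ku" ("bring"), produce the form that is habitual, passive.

kobu

Attach aspect habitual -ob → kuob.
Attach voice passive -i (after consonant 'b') → kuobi.
Apply vowel harmony: kuobi → kuobu.
Apply vowel deletion: kuobu → kobu.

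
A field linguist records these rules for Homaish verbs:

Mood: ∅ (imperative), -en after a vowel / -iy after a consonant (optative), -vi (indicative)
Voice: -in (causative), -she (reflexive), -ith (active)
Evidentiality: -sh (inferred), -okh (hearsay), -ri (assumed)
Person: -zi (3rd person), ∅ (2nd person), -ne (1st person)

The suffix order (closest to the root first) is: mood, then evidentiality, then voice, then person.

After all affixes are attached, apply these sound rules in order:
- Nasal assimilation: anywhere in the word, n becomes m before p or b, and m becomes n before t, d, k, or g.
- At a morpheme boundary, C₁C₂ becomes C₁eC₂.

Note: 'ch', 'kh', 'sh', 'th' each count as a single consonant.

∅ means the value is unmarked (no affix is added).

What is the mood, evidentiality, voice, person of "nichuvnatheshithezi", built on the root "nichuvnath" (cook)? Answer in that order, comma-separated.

imperative, inferred, active, 3rd person

Segment: nichuvnath-sh-ith-zi.
mood: ∅ → imperative.
evidentiality: -sh → inferred.
voice: -ith → active.
person: -zi → 3rd person.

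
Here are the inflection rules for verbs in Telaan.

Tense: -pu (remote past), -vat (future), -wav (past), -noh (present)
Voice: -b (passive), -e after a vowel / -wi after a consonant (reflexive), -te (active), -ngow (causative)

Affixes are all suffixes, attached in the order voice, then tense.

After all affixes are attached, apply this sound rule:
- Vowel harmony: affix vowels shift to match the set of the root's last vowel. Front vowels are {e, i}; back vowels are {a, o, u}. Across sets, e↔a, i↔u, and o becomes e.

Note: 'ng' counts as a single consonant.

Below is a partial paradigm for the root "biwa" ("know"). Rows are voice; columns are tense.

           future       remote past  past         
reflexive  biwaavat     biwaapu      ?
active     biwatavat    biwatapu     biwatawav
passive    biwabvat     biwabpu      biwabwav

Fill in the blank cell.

biwaawav

Attach voice reflexive -e (after vowel 'a') → biwae.
Attach tense past -wav → biwaewav.
Apply vowel harmony: biwaewav → biwaawav.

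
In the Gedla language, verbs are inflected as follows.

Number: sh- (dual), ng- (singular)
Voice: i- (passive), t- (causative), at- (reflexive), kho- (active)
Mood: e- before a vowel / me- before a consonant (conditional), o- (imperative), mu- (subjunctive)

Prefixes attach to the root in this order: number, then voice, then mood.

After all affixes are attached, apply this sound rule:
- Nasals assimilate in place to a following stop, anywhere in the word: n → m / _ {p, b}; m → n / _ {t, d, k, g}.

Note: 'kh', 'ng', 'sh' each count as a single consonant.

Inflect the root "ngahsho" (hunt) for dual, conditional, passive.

Attach number dual sh- → shngahsho.
Attach voice passive i- → ishngahsho.
Attach mood conditional e- (before vowel 'i') → eishngahsho.
Nasal assimilation: no change.

eishngahsho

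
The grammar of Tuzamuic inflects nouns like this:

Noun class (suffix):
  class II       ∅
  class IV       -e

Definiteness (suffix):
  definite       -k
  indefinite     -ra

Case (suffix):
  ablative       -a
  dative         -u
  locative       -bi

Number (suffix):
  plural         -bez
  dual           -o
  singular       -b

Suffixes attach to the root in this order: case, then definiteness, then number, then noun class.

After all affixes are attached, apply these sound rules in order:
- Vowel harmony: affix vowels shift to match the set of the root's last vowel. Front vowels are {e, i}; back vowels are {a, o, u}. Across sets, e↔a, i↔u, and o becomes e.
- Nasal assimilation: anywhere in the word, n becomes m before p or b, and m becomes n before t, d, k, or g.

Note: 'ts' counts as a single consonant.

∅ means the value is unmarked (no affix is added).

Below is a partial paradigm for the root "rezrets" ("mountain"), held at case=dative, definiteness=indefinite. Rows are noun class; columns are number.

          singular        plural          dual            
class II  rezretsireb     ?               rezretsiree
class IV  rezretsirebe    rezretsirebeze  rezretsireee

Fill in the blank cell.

Attach case dative -u → rezretsu.
Attach definiteness indefinite -ra → rezretsura.
Attach number plural -bez → rezretsurabez.
noun class = class II: zero marking, form stays rezretsurabez.
Apply vowel harmony: rezretsurabez → rezretsirebez.
Nasal assimilation: no change.

rezretsirebez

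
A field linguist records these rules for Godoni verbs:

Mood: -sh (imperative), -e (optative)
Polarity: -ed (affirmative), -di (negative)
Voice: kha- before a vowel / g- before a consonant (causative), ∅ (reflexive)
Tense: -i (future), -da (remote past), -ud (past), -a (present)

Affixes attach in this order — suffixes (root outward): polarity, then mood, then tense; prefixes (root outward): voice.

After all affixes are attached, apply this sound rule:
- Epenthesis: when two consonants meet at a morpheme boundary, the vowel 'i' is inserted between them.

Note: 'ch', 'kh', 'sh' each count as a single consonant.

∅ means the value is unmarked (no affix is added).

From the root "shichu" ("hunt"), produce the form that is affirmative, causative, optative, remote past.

gishichuededa

Attach voice causative g- (before consonant 'sh') → gshichu.
Attach polarity affirmative -ed → gshichued.
Attach mood optative -e → gshichuede.
Attach tense remote past -da → gshichuededa.
Apply epenthesis: gshichuededa → gishichuededa.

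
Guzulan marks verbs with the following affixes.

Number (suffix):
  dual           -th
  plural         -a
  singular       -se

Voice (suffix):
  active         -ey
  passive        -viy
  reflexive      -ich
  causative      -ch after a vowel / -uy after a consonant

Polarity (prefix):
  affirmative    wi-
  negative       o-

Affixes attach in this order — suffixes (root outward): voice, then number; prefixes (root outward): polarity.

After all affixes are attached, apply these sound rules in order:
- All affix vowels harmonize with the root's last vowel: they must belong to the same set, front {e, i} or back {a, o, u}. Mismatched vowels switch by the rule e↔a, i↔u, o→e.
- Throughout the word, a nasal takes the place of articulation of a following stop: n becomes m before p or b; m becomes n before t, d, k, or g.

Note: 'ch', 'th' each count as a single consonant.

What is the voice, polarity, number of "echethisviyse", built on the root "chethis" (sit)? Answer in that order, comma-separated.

Segment: o-chethis-viy-se.
voice: -viy → passive.
polarity: o- → negative.
number: -se → singular.

passive, negative, singular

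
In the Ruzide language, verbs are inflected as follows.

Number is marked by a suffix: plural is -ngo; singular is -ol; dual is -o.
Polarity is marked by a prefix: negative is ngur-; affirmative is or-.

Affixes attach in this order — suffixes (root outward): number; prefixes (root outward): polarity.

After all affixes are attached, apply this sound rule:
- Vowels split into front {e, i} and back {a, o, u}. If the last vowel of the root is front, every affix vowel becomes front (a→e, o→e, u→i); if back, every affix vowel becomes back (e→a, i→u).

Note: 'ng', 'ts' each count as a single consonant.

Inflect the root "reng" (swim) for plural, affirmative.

errengnge

Attach polarity affirmative or- → orreng.
Attach number plural -ngo → orrengngo.
Apply vowel harmony: orrengngo → errengnge.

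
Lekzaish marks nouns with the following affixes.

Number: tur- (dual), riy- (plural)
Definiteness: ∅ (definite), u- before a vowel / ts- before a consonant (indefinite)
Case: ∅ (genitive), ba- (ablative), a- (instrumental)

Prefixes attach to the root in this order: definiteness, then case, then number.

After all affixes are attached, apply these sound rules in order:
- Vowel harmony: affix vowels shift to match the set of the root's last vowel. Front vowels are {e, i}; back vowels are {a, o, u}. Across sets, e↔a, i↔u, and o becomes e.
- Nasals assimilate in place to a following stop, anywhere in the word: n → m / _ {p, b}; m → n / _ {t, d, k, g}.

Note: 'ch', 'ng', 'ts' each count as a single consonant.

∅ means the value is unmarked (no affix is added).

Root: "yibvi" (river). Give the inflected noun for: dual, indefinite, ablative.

Attach definiteness indefinite ts- (before consonant 'y') → tsyibvi.
Attach case ablative ba- → batsyibvi.
Attach number dual tur- → turbatsyibvi.
Apply vowel harmony: turbatsyibvi → tirbetsyibvi.
Nasal assimilation: no change.

tirbetsyibvi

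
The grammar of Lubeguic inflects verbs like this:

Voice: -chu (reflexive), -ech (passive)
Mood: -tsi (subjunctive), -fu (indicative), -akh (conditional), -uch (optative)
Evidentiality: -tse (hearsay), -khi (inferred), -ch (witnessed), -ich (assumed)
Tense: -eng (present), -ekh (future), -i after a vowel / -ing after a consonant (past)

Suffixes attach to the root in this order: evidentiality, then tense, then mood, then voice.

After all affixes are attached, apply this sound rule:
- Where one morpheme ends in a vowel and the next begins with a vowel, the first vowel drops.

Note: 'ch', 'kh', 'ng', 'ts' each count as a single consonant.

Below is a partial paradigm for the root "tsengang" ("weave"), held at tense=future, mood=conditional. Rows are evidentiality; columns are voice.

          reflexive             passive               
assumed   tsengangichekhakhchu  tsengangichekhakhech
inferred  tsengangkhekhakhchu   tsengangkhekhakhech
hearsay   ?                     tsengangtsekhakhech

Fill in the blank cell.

Attach evidentiality hearsay -tse → tsengangtse.
Attach tense future -ekh → tsengangtseekh.
Attach mood conditional -akh → tsengangtseekhakh.
Attach voice reflexive -chu → tsengangtseekhakhchu.
Apply vowel deletion: tsengangtseekhakhchu → tsengangtsekhakhchu.

tsengangtsekhakhchu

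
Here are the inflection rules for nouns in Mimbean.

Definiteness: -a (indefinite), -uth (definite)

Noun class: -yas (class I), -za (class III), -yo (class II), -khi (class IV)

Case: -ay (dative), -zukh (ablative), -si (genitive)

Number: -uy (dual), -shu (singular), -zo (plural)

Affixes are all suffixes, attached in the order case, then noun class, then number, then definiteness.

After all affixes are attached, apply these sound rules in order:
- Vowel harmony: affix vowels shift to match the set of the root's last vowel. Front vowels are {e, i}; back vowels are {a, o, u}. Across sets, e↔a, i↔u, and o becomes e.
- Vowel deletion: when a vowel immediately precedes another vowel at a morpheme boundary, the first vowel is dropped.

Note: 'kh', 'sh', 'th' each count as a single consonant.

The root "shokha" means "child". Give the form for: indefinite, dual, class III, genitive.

shokhasuzuya

Attach case genitive -si → shokhasi.
Attach noun class class III -za → shokhasiza.
Attach number dual -uy → shokhasizauy.
Attach definiteness indefinite -a → shokhasizauya.
Apply vowel harmony: shokhasizauya → shokhasuzauya.
Apply vowel deletion: shokhasuzauya → shokhasuzuya.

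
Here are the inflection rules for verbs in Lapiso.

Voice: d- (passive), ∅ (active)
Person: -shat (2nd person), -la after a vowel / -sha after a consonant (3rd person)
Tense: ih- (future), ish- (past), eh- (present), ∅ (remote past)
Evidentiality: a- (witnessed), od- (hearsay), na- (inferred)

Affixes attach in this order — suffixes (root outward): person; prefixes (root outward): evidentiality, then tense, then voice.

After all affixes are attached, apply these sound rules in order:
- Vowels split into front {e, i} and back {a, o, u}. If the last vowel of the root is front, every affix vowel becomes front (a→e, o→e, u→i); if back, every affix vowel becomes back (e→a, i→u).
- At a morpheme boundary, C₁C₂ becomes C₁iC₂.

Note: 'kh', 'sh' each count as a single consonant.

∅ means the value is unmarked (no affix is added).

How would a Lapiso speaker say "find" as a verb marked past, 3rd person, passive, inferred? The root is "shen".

dishineshenishe

Attach evidentiality inferred na- → nashen.
Attach person 3rd person -sha (after consonant 'n') → nashensha.
Attach tense past ish- → ishnashensha.
Attach voice passive d- → dishnashensha.
Apply vowel harmony: dishnashensha → dishneshenshe.
Apply epenthesis: dishneshenshe → dishineshenishe.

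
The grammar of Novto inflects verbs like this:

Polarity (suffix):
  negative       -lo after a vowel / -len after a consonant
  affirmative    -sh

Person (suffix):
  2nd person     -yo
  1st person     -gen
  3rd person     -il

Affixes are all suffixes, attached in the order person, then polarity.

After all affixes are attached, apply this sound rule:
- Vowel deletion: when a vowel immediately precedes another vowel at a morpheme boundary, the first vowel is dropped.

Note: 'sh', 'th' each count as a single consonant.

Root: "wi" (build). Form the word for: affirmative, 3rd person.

Attach person 3rd person -il → wiil.
Attach polarity affirmative -sh → wiilsh.
Apply vowel deletion: wiilsh → wilsh.

wilsh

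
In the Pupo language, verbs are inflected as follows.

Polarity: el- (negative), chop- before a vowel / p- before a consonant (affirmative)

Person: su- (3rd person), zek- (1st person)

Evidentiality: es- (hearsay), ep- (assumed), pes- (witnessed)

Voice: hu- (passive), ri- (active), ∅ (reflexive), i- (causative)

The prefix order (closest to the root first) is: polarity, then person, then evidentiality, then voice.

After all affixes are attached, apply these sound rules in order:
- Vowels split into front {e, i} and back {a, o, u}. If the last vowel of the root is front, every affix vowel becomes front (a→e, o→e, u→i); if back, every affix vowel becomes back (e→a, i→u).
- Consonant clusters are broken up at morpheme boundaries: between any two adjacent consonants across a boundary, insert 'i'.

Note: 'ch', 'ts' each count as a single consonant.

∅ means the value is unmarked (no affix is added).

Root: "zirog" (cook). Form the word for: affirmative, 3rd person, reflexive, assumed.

Attach polarity affirmative p- (before consonant 'z') → pzirog.
Attach person 3rd person su- → supzirog.
Attach evidentiality assumed ep- → epsupzirog.
voice = reflexive: zero marking, form stays epsupzirog.
Apply vowel harmony: epsupzirog → apsupzirog.
Apply epenthesis: apsupzirog → apisupizirog.

apisupizirog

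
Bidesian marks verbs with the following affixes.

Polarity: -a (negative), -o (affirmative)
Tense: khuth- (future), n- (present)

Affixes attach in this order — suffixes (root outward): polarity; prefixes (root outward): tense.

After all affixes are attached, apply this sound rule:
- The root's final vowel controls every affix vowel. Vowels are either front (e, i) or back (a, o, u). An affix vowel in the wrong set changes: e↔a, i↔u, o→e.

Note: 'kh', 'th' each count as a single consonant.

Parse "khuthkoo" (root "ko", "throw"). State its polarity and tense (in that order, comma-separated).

Segment: khuth-ko-o.
polarity: -o → affirmative.
tense: khuth- → future.

affirmative, future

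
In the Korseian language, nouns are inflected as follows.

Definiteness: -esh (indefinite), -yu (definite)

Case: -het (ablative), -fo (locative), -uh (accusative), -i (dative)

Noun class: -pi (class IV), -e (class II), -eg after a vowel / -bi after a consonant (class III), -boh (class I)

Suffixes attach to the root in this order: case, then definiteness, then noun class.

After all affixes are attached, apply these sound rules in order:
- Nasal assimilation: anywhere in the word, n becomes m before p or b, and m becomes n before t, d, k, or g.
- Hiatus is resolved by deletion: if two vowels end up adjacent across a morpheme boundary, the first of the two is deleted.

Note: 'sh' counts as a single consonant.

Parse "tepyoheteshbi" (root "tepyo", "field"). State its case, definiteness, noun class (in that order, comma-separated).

ablative, indefinite, class III

Segment: tepyo-het-esh-bi.
case: -het → ablative.
definiteness: -esh → indefinite.
noun class: -eg/bi → class III.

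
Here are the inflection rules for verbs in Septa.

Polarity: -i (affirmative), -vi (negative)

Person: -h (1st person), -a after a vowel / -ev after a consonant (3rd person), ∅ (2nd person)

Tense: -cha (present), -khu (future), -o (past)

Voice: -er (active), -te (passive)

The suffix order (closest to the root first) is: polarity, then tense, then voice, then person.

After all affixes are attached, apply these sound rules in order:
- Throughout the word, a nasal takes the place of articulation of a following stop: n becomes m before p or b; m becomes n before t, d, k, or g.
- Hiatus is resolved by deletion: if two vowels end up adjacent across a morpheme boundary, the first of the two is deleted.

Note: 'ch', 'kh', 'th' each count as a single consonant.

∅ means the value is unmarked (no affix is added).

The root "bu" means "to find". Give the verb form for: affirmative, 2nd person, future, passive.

Attach polarity affirmative -i → bui.
Attach tense future -khu → buikhu.
Attach voice passive -te → buikhute.
person = 2nd person: zero marking, form stays buikhute.
Nasal assimilation: no change.
Apply vowel deletion: buikhute → bikhute.

bikhute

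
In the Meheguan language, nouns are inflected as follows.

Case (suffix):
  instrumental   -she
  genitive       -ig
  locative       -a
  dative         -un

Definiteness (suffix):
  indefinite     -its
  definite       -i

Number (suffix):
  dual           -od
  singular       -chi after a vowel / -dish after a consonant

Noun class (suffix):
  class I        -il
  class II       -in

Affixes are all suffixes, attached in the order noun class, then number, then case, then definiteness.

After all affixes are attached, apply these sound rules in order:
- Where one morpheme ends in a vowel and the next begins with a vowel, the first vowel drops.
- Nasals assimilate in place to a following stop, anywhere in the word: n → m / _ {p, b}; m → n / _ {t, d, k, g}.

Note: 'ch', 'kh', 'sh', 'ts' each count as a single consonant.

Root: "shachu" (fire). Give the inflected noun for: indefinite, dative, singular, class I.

shachildishunits

Attach noun class class I -il → shachuil.
Attach number singular -dish (after consonant 'l') → shachuildish.
Attach case dative -un → shachuildishun.
Attach definiteness indefinite -its → shachuildishunits.
Apply vowel deletion: shachuildishunits → shachildishunits.
Nasal assimilation: no change.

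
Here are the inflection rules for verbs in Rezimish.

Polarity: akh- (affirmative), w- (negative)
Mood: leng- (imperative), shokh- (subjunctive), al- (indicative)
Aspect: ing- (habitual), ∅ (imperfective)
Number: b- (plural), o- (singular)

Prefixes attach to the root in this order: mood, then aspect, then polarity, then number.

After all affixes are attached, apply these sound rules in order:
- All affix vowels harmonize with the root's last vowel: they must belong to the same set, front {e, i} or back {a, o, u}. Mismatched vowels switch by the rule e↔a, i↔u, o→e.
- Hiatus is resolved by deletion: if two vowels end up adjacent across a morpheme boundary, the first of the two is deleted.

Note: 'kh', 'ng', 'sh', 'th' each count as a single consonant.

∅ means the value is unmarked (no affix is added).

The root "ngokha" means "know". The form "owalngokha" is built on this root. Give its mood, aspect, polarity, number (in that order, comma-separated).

Segment: o-w-al-ngokha.
mood: al- → indicative.
aspect: ∅ → imperfective.
polarity: w- → negative.
number: o- → singular.

indicative, imperfective, negative, singular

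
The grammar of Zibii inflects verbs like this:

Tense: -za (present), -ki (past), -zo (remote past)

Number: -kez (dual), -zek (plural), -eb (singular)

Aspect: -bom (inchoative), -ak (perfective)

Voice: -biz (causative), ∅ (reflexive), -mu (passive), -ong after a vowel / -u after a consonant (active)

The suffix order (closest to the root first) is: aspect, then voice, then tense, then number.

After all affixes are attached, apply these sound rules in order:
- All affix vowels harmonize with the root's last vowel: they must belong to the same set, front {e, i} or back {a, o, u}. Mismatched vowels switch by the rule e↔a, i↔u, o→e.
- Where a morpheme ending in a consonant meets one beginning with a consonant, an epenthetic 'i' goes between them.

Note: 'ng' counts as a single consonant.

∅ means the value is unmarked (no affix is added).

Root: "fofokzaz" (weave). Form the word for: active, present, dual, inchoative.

Attach aspect inchoative -bom → fofokzazbom.
Attach voice active -u (after consonant 'm') → fofokzazbomu.
Attach tense present -za → fofokzazbomuza.
Attach number dual -kez → fofokzazbomuzakez.
Apply vowel harmony: fofokzazbomuzakez → fofokzazbomuzakaz.
Apply epenthesis: fofokzazbomuzakaz → fofokzazibomuzakaz.

fofokzazibomuzakaz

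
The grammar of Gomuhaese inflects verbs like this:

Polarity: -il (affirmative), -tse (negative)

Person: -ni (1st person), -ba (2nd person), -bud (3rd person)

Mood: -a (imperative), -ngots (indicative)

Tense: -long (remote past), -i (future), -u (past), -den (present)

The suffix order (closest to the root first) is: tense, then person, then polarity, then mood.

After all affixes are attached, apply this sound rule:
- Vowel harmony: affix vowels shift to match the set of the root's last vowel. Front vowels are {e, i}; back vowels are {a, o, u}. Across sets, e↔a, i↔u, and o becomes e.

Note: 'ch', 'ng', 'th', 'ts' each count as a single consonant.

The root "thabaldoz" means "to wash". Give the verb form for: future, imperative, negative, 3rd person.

thabaldozubudtsaa

Attach tense future -i → thabaldozi.
Attach person 3rd person -bud → thabaldozibud.
Attach polarity negative -tse → thabaldozibudtse.
Attach mood imperative -a → thabaldozibudtsea.
Apply vowel harmony: thabaldozibudtsea → thabaldozubudtsaa.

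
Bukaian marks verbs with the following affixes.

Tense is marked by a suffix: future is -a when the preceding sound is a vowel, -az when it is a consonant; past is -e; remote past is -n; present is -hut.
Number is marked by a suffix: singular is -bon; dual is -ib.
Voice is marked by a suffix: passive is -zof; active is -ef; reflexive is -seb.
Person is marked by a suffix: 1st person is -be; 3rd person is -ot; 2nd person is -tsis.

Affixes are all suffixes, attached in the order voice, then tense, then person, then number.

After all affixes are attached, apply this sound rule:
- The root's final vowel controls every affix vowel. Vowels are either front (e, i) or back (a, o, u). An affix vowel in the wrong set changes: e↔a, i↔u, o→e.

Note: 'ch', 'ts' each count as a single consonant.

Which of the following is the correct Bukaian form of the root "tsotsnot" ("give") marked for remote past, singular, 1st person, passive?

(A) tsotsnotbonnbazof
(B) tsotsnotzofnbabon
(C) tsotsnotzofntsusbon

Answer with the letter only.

Attach voice passive -zof → tsotsnotzof.
Attach tense remote past -n → tsotsnotzofn.
Attach person 1st person -be → tsotsnotzofnbe.
Attach number singular -bon → tsotsnotzofnbebon.
Apply vowel harmony: tsotsnotzofnbebon → tsotsnotzofnbabon.
So the correct form is tsotsnotzofnbabon, option (B).
(A) tsotsnotbonnbazof is wrong: it has the affixes in the wrong order.
(C) tsotsnotzofntsusbon is wrong: it uses 2nd person instead of 1st person for person.

B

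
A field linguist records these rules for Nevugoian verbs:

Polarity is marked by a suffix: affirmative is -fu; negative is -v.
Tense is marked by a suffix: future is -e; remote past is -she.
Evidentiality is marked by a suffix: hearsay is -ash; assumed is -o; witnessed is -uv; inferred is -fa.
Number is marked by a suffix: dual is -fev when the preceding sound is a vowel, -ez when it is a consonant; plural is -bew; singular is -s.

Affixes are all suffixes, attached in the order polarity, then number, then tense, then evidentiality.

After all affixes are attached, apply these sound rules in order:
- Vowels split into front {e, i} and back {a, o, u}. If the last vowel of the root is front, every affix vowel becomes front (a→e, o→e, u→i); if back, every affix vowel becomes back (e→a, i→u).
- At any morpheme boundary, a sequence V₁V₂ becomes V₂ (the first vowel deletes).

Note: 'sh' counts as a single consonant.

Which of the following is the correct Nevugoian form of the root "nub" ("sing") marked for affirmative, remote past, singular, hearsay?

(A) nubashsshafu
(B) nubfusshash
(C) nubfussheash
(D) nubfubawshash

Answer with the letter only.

B

Attach polarity affirmative -fu → nubfu.
Attach number singular -s → nubfus.
Attach tense remote past -she → nubfusshe.
Attach evidentiality hearsay -ash → nubfussheash.
Apply vowel harmony: nubfussheash → nubfusshaash.
Apply vowel deletion: nubfusshaash → nubfusshash.
So the correct form is nubfusshash, option (B).
(C) nubfussheash is wrong: it fails to apply the sound rule(s).
(D) nubfubawshash is wrong: it uses plural instead of singular for number.
(A) nubashsshafu is wrong: it has the affixes in the wrong order.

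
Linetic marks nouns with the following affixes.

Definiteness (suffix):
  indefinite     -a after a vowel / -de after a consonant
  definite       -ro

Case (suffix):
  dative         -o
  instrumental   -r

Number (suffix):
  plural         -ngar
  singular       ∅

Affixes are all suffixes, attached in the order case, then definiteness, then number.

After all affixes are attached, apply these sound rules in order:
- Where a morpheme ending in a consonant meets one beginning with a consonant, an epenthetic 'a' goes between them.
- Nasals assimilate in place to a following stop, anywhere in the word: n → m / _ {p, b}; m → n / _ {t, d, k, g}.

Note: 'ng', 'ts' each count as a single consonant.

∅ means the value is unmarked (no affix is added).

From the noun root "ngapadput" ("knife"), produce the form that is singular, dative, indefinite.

ngapadputoa

Attach case dative -o → ngapadputo.
Attach definiteness indefinite -a (after vowel 'o') → ngapadputoa.
number = singular: zero marking, form stays ngapadputoa.
Epenthesis: no change.
Nasal assimilation: no change.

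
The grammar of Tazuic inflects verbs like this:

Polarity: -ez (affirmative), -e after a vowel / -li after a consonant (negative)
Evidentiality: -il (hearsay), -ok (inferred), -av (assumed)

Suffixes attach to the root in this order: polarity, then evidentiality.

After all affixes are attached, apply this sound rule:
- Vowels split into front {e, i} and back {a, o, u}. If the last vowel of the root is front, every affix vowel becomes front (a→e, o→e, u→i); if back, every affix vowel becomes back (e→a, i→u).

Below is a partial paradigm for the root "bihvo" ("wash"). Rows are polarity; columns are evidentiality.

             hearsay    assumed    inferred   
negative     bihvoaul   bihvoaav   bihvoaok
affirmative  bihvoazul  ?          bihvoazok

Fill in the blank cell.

Attach polarity affirmative -ez → bihvoez.
Attach evidentiality assumed -av → bihvoezav.
Apply vowel harmony: bihvoezav → bihvoazav.

bihvoazav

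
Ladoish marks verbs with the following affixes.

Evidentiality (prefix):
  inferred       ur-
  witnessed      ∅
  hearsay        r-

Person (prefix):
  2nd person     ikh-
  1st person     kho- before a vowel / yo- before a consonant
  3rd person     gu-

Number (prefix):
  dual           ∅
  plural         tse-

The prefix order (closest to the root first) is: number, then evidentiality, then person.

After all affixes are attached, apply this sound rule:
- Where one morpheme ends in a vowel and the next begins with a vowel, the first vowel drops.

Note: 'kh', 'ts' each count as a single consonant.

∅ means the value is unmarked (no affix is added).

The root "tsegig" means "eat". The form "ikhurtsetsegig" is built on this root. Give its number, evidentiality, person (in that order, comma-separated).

Segment: ikh-ur-tse-tsegig.
number: tse- → plural.
evidentiality: ur- → inferred.
person: ikh- → 2nd person.

plural, inferred, 2nd person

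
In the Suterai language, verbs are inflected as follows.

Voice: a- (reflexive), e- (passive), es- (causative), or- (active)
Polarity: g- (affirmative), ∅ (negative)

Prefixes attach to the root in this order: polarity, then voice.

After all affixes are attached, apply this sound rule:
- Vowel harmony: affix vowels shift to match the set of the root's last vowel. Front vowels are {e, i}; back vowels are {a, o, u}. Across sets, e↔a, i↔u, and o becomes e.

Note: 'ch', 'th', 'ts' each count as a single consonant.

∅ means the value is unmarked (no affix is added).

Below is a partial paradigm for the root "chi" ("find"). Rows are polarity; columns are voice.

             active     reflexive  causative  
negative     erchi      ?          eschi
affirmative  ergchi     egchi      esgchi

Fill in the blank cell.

polarity = negative: zero marking, form stays chi.
Attach voice reflexive a- → achi.
Apply vowel harmony: achi → echi.

echi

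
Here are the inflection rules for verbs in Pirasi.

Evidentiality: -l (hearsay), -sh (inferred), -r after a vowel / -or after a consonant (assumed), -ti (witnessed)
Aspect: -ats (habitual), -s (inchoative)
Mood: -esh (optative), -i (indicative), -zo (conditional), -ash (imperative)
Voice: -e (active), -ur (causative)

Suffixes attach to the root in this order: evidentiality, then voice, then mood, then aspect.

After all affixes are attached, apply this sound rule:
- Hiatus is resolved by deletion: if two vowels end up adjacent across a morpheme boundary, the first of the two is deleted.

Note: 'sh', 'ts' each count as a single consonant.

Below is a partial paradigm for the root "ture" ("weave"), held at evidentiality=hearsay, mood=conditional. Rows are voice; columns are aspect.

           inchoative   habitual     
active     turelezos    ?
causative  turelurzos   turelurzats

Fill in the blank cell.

Attach evidentiality hearsay -l → turel.
Attach voice active -e → turele.
Attach mood conditional -zo → turelezo.
Attach aspect habitual -ats → turelezoats.
Apply vowel deletion: turelezoats → turelezats.

turelezats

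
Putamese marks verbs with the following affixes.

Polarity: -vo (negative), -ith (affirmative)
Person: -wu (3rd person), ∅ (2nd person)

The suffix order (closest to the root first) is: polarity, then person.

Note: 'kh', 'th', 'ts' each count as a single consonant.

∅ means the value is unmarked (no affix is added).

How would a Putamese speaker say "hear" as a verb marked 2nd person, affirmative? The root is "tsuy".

Attach polarity affirmative -ith → tsuyith.
person = 2nd person: zero marking, form stays tsuyith.

tsuyith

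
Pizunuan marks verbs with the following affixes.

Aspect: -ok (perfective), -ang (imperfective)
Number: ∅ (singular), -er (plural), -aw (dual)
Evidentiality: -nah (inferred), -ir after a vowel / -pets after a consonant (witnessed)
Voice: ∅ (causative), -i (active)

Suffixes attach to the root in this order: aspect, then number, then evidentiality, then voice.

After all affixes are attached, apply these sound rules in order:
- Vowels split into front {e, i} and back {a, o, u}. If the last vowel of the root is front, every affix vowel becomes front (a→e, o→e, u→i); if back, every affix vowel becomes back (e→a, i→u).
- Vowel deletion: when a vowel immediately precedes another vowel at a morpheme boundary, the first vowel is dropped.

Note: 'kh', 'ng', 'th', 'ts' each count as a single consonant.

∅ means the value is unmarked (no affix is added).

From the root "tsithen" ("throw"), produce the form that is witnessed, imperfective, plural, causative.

tsithenengerpets

Attach aspect imperfective -ang → tsithenang.
Attach number plural -er → tsithenanger.
Attach evidentiality witnessed -pets (after consonant 'r') → tsithenangerpets.
voice = causative: zero marking, form stays tsithenangerpets.
Apply vowel harmony: tsithenangerpets → tsithenengerpets.
Vowel deletion: no change.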